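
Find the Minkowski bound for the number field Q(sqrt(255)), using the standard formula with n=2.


d = 255, d mod 4 = 3, so disc(K) = 4d = 1020; |disc(K)| = 1020
Real quadratic field, so n = 2, s = r2 = 0, r1 = 2
M = (n!/n^n) * (4/pi)^s * sqrt(|disc(K)|) = (2!/2^2) * (4/pi)^0 * sqrt(1020)
= 0.5 * 1.000000 * 31.937439
= 15.9687

15.9687


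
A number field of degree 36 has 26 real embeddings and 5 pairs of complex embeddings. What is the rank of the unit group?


By Dirichlet's unit theorem:
rank = r1 + r2 - 1
= 26 + 5 - 1
= 30

30


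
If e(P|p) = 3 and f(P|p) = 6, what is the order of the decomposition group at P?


|D_P| = e * f
= 3 * 6
= 18

18


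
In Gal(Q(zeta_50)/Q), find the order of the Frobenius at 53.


The Frobenius at p in Gal(Q(zeta_n)/Q) = (Z/nZ)* is the class of p, so its order is ord_50(53), the smallest k >= 1 with 53^k = 1 mod 50.
n = 50 = 2 * 5^2, phi(50) = 20; the order divides phi(n).
Divisors of 20: 1, 2, 4, 5, 10, 20
Repeated squaring mod 50: 53^1 = 3, 53^2 = 9, 53^4 = 31, 53^8 = 11, 53^16 = 21
Test divisors in increasing order:
  k=1: 53^1 = 3 mod 50
  k=2: 53^2 = 9 mod 50
  k=4: 53^4 = 31 mod 50
  k=5: 53^5 = 31 * 3 = 43 mod 50
  k=10: 53^10 = 11 * 9 = 49 mod 50
  k=20: 53^20 = 21 * 31 = 1 mod 50  <- first divisor giving 1
Order = 20

20


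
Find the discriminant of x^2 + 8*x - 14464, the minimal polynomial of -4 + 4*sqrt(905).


The element -4 + 4*sqrt(905) has minimal polynomial:
x^2 + 8*x - 14464
Discriminant = (8)^2 - 4*(-14464)
= 64 + 57856
= 57920

57920


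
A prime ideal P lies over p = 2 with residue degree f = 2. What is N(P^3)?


N(P^a) = p^(a*f)
= 2^(3*2)
= 2^6
= 64

64


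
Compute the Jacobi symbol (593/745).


Compute (593/745) via quadratic reciprocity:
  reciprocity: (593/745) -> +(745/593)
  reduce: (152/593)
  pull out 2: (2/593) = +1  (since 593 mod 8 = 1)
  pull out 2: (2/593) = +1  (since 593 mod 8 = 1)
  pull out 2: (2/593) = +1  (since 593 mod 8 = 1)
  reciprocity: (19/593) -> +(593/19)
  reduce: (4/19)
  pull out 2: (2/19) = -1  (since 19 mod 8 = 3)
  pull out 2: (2/19) = -1  (since 19 mod 8 = 3)
  (1/19) = 1
Product of signs = 1

1


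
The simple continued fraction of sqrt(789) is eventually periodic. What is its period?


Run the CF algorithm for sqrt(789).
a_0 = floor(sqrt(789)) = 28; set m_0=0, q_0=1.
Recurrence: m' = q*a - m,  q' = (d - m'^2)/q,  a' = floor((a_0 + m')/q').
  step 1: m=28, q=5, a=11
  step 2: m=27, q=12, a=4
  step 3: m=21, q=29, a=1
  step 4: m=8, q=25, a=1
  step 5: m=17, q=20, a=2
  step 6: m=23, q=13, a=3
  step 7: m=16, q=41, a=1
  step 8: m=25, q=4, a=13
  step 9: m=27, q=15, a=3
  step 10: m=18, q=31, a=1
  step 11: m=13, q=20, a=2
  step 12: m=27, q=3, a=18
  step 13: m=27, q=20, a=2
  step 14: m=13, q=31, a=1
  step 15: m=18, q=15, a=3
  step 16: m=27, q=4, a=13
  step 17: m=25, q=41, a=1
  step 18: m=16, q=13, a=3
  step 19: m=23, q=20, a=2
  step 20: m=17, q=25, a=1
  step 21: m=8, q=29, a=1
  step 22: m=21, q=12, a=4
  step 23: m=27, q=5, a=11
  step 24: m=28, q=1, a=56
a_24 = 2*a_0 = 56, so the period closes here.
sqrt(789) = [28; 11, 4, 1, 1, 2, 3, 1, 13, 3, 1, 2, 18, 2, 1, 3, 13, 1, 3, 2, 1, 1, 4, 11, 56]
Period length = 24

24


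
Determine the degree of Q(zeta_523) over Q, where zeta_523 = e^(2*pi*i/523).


The degree equals Euler's totient phi(523).
523 = 523
phi(523) = 522

522


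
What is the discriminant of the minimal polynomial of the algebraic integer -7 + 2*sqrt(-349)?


The element -7 + 2*sqrt(-349) has minimal polynomial:
x^2 + 14*x + 1445
Discriminant = (14)^2 - 4*(1445)
= 196 - 5780
= -5584

-5584


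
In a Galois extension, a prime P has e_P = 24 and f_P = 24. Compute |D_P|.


|D_P| = e * f
= 24 * 24
= 576

576


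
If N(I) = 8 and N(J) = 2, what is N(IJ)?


N(IJ) = N(I) * N(J)
= 8 * 2
= 16

16


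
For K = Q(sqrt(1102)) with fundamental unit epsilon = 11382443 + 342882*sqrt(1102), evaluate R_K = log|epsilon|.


epsilon = 11382443 + 342882*sqrt(1102)
= 2.2765e+07
R = ln(2.2765e+07)
= 16.9407

16.9407


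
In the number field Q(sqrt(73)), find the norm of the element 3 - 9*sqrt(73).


N(a + b*sqrt(d)) = a^2 - d*b^2
= (3)^2 - (73)*(-9)^2
= 9 - 5913
= -5904

-5904


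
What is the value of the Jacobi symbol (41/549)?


Compute (41/549) via quadratic reciprocity:
  reciprocity: (41/549) -> +(549/41)
  reduce: (16/41)
  pull out 2: (2/41) = +1  (since 41 mod 8 = 1)
  pull out 2: (2/41) = +1  (since 41 mod 8 = 1)
  pull out 2: (2/41) = +1  (since 41 mod 8 = 1)
  pull out 2: (2/41) = +1  (since 41 mod 8 = 1)
  (1/41) = 1
Product of signs = 1

1


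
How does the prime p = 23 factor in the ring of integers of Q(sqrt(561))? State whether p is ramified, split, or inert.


K = Q(sqrt(561)). Since d mod 4 = 1, disc(K) = 561.
Check p | disc: 561 mod 23 = 9.
p does not divide disc. Compute Legendre symbol (d/p):
9^((23-1)/2) mod 23 = 1
(d/p) = 1, so p splits: (p) = P*P' with e=1, f=1, g=2.
Therefore p is split.

split


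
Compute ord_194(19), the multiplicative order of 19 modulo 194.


We want ord_194(19), the smallest k >= 1 with 19^k = 1 mod 194.
n = 194 = 2 * 97, phi(194) = 96; the order divides phi(n).
Divisors of 96: 1, 2, 3, 4, 6, 8, 12, 16, 24, 32, 48, 96
Repeated squaring mod 194: 19^1 = 19, 19^2 = 167, 19^4 = 147, 19^8 = 75, 19^16 = 193, 19^32 = 1, 19^64 = 1
Test divisors in increasing order:
  k=1: 19^1 = 19 mod 194
  k=2: 19^2 = 167 mod 194
  k=3: 19^3 = 167 * 19 = 69 mod 194
  k=4: 19^4 = 147 mod 194
  k=6: 19^6 = 147 * 167 = 105 mod 194
  k=8: 19^8 = 75 mod 194
  k=12: 19^12 = 75 * 147 = 161 mod 194
  k=16: 19^16 = 193 mod 194
  k=24: 19^24 = 193 * 75 = 119 mod 194
  k=32: 19^32 = 1 mod 194  <- first divisor giving 1
Order = 32

32


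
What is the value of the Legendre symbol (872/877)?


p = 877 is prime, so compute (872/877) with the reciprocity algorithm (Jacobi-symbol steps: pull out 2s via (2/n), flip via reciprocity, reduce):
  pull out 2: (2/877) = -1  (since 877 mod 8 = 5)
  pull out 2: (2/877) = -1  (since 877 mod 8 = 5)
  pull out 2: (2/877) = -1  (since 877 mod 8 = 5)
  reciprocity: (109/877) -> +(877/109)
  reduce: (5/109)
  reciprocity: (5/109) -> +(109/5)
  reduce: (4/5)
  pull out 2: (2/5) = -1  (since 5 mod 8 = 5)
  pull out 2: (2/5) = -1  (since 5 mod 8 = 5)
  (1/5) = 1
Product of signs = -1
(872/877) = -1

-1


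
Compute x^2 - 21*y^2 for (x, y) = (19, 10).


x^2 - d*y^2
= 19^2 - 21*10^2
= 361 - 2100
= -1739

-1739


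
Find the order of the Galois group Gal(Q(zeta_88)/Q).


|Gal(Q(zeta_88)/Q)| = phi(88)
= 40

40


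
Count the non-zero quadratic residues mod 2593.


For prime p, the number of non-zero quadratic residues is (p-1)/2.
= (2593-1)/2
= 1296

1296


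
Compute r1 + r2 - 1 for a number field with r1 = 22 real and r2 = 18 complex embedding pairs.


By Dirichlet's unit theorem:
rank = r1 + r2 - 1
= 22 + 18 - 1
= 39

39


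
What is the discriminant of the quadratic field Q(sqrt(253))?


For K = Q(sqrt(d)) with d squarefree: disc(K) = d if d = 1 mod 4, and disc(K) = 4d if d = 2 or 3 mod 4.
Here d = 253, and d mod 4 = 1.
d = 1 mod 4 (O_K = Z[(1+sqrt(d))/2]), so disc(K) = d = 253

253


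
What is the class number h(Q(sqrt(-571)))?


K = Q(sqrt(-571)). d mod 4 = 1, so D = disc(K) = d = -571
h(K) equals the number of primitive reduced positive-definite forms (a, b, c) = a*x^2 + b*x*y + c*y^2 with b^2 - 4ac = D,
where reduced means |b| <= a <= c, with b >= 0 whenever |b| = a or a = c, and primitive means gcd(a, b, c) = 1.
Reduced forces 3a^2 <= |D| = 571, so 1 <= a <= 13; b must have the parity of D, and c = (b^2 - D)/(4a) must be an integer >= a.
Enumerate a = 1..13, b in [-a, a]:
  a=1: (1, 1, 143)  [1]
  a=2..4: none
  a=5: (5, -3, 29), (5, 3, 29)  [2]
  a=6..10: none
  a=11: (11, -1, 13), (11, 1, 13)  [2]
  a=12..13: none
Total reduced forms: 1 + 2 + 2 = 5
h = 5

5


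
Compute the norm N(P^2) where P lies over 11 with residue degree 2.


N(P^a) = p^(a*f)
= 11^(2*2)
= 11^4
= 14641

14641


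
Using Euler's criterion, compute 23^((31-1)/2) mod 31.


p = 31 is prime and the exponent is (p-1)/2 = 15, so by Euler's criterion 23^15 = (23/31) = +1 or -1 mod 31.
Compute by square-and-multiply:
  15 = 8 + 4 + 2 + 1 (binary 1111)
  Repeated squaring mod 31: 23^1 = 23, 23^2 = 2, 23^4 = 4, 23^8 = 16
  23^15 = 23^8 * 23^4 * 23^2 * 23^1 = 16 * 4 * 2 * 23 mod 31
    16 * 4 = 64 = 2 mod 31
    2 * 2 = 4 = 4 mod 31
    4 * 23 = 92 = 30 mod 31
  23^15 = 30 mod 31
Result 30 = p - 1 = -1 mod 31: 23 is a quadratic non-residue mod 31. As a residue in [0, p-1] the value is 30.
23^15 mod 31 = 30

30


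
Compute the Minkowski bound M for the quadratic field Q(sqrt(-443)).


d = -443, d mod 4 = 1, so disc(K) = d = -443; |disc(K)| = 443
Imaginary quadratic field, so n = 2, s = r2 = 1, r1 = 0
M = (n!/n^n) * (4/pi)^s * sqrt(|disc(K)|) = (2!/2^2) * (4/pi)^1 * sqrt(443)
= 0.5 * 1.273240 * 21.047565
= 13.3993

13.3993


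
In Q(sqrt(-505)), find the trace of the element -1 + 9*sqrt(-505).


Tr(a + b*sqrt(d)) = (a + b*sqrt(d)) + (a - b*sqrt(d)) = 2a
= 2 * (-1)
= -2

-2


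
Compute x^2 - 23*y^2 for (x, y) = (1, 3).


x^2 - d*y^2
= 1^2 - 23*3^2
= 1 - 207
= -206

-206


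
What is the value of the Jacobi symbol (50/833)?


Compute (50/833) via quadratic reciprocity:
  pull out 2: (2/833) = +1  (since 833 mod 8 = 1)
  reciprocity: (25/833) -> +(833/25)
  reduce: (8/25)
  pull out 2: (2/25) = +1  (since 25 mod 8 = 1)
  pull out 2: (2/25) = +1  (since 25 mod 8 = 1)
  pull out 2: (2/25) = +1  (since 25 mod 8 = 1)
  (1/25) = 1
Product of signs = 1

1


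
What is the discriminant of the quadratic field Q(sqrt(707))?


For K = Q(sqrt(d)) with d squarefree: disc(K) = d if d = 1 mod 4, and disc(K) = 4d if d = 2 or 3 mod 4.
Here d = 707, and d mod 4 = 3.
d = 3 mod 4, not 1 (O_K = Z[sqrt(d)]), so disc(K) = 4d = 4 * (707) = 2828

2828


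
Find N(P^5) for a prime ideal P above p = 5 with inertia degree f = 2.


N(P^a) = p^(a*f)
= 5^(5*2)
= 5^10
= 9765625

9765625


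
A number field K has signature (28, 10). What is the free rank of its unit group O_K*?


By Dirichlet's unit theorem:
rank = r1 + r2 - 1
= 28 + 10 - 1
= 37

37


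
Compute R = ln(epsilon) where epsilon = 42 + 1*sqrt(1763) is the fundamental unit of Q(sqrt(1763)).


epsilon = 42 + 1*sqrt(1763)
= 83.9881
R = ln(83.9881)
= 4.4307

4.4307


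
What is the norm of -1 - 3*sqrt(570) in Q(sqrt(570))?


N(a + b*sqrt(d)) = a^2 - d*b^2
= (-1)^2 - (570)*(-3)^2
= 1 - 5130
= -5129

-5129


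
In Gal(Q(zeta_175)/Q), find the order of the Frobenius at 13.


The Frobenius at p in Gal(Q(zeta_n)/Q) = (Z/nZ)* is the class of p, so its order is ord_175(13), the smallest k >= 1 with 13^k = 1 mod 175.
n = 175 = 5^2 * 7, phi(175) = 120; the order divides phi(n).
Divisors of 120: 1, 2, 3, 4, 5, 6, 8, 10, 12, 15, 20, 24, 30, 40, 60, 120
Repeated squaring mod 175: 13^1 = 13, 13^2 = 169, 13^4 = 36, 13^8 = 71, 13^16 = 141, 13^32 = 106, 13^64 = 36
Test divisors in increasing order:
  k=1: 13^1 = 13 mod 175
  k=2: 13^2 = 169 mod 175
  k=3: 13^3 = 169 * 13 = 97 mod 175
  k=4: 13^4 = 36 mod 175
  k=5: 13^5 = 36 * 13 = 118 mod 175
  k=6: 13^6 = 36 * 169 = 134 mod 175
  k=8: 13^8 = 71 mod 175
  k=10: 13^10 = 71 * 169 = 99 mod 175
  k=12: 13^12 = 71 * 36 = 106 mod 175
  k=15: 13^15 = 71 * 36 * 169 * 13 = 132 mod 175
  k=20: 13^20 = 141 * 36 = 1 mod 175  <- first divisor giving 1
Order = 20

20


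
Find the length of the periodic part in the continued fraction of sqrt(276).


Run the CF algorithm for sqrt(276).
a_0 = floor(sqrt(276)) = 16; set m_0=0, q_0=1.
Recurrence: m' = q*a - m,  q' = (d - m'^2)/q,  a' = floor((a_0 + m')/q').
  step 1: m=16, q=20, a=1
  step 2: m=4, q=13, a=1
  step 3: m=9, q=15, a=1
  step 4: m=6, q=16, a=1
  step 5: m=10, q=11, a=2
  step 6: m=12, q=12, a=2
  step 7: m=12, q=11, a=2
  step 8: m=10, q=16, a=1
  step 9: m=6, q=15, a=1
  step 10: m=9, q=13, a=1
  step 11: m=4, q=20, a=1
  step 12: m=16, q=1, a=32
a_12 = 2*a_0 = 32, so the period closes here.
sqrt(276) = [16; 1, 1, 1, 1, 2, 2, 2, 1, 1, 1, 1, 32]
Period length = 12

12


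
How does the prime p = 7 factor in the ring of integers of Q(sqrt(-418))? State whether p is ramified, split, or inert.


K = Q(sqrt(-418)). Since d mod 4 = 2, disc(K) = -1672.
Check p | disc: -1672 mod 7 = 1.
p does not divide disc. Compute Legendre symbol (d/p):
2^((7-1)/2) mod 7 = 1
(d/p) = 1, so p splits: (p) = P*P' with e=1, f=1, g=2.
Therefore p is split.

split


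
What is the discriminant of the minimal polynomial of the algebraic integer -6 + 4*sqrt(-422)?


The element -6 + 4*sqrt(-422) has minimal polynomial:
x^2 + 12*x + 6788
Discriminant = (12)^2 - 4*(6788)
= 144 - 27152
= -27008

-27008


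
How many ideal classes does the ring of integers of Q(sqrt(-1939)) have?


K = Q(sqrt(-1939)). d mod 4 = 1, so D = disc(K) = d = -1939
h(K) equals the number of primitive reduced positive-definite forms (a, b, c) = a*x^2 + b*x*y + c*y^2 with b^2 - 4ac = D,
where reduced means |b| <= a <= c, with b >= 0 whenever |b| = a or a = c, and primitive means gcd(a, b, c) = 1.
Reduced forces 3a^2 <= |D| = 1939, so 1 <= a <= 25; b must have the parity of D, and c = (b^2 - D)/(4a) must be an integer >= a.
Enumerate a = 1..25, b in [-a, a]:
  a=1: (1, 1, 485)  [1]
  a=2..4: none
  a=5: (5, -1, 97), (5, 1, 97)  [2]
  a=6: none
  a=7: (7, 7, 71)  [1]
  a=8..16: none
  a=17: (17, -13, 31), (17, 13, 31)  [2]
  a=18..22: none
  a=23: (23, -19, 25), (23, 19, 25)  [2]
  a=24..25: none
Total reduced forms: 1 + 2 + 1 + 2 + 2 = 8
h = 8

8


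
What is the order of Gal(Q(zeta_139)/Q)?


|Gal(Q(zeta_139)/Q)| = phi(139)
= 138

138


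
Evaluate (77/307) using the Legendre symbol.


p = 307 is prime, so compute (77/307) with the reciprocity algorithm (Jacobi-symbol steps: pull out 2s via (2/n), flip via reciprocity, reduce):
  reciprocity: (77/307) -> +(307/77)
  reduce: (76/77)
  pull out 2: (2/77) = -1  (since 77 mod 8 = 5)
  pull out 2: (2/77) = -1  (since 77 mod 8 = 5)
  reciprocity: (19/77) -> +(77/19)
  reduce: (1/19)
  (1/19) = 1
Product of signs = 1
(77/307) = 1

1


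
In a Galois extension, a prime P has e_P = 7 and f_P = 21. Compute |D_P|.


|D_P| = e * f
= 7 * 21
= 147

147


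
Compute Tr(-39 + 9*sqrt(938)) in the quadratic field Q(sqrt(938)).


Tr(a + b*sqrt(d)) = (a + b*sqrt(d)) + (a - b*sqrt(d)) = 2a
= 2 * (-39)
= -78

-78


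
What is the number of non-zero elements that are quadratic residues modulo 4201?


For prime p, the number of non-zero quadratic residues is (p-1)/2.
= (4201-1)/2
= 2100

2100


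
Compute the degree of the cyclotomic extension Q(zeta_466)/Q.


The degree equals Euler's totient phi(466).
466 = 2 * 233
phi(466) = 232

232


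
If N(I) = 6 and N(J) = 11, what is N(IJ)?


N(IJ) = N(I) * N(J)
= 6 * 11
= 66

66


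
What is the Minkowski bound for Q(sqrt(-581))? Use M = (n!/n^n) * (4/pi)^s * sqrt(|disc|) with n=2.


d = -581, d mod 4 = 3, so disc(K) = 4d = -2324; |disc(K)| = 2324
Imaginary quadratic field, so n = 2, s = r2 = 1, r1 = 0
M = (n!/n^n) * (4/pi)^s * sqrt(|disc(K)|) = (2!/2^2) * (4/pi)^1 * sqrt(2324)
= 0.5 * 1.273240 * 48.207883
= 30.6901

30.6901


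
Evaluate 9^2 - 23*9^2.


x^2 - d*y^2
= 9^2 - 23*9^2
= 81 - 1863
= -1782

-1782


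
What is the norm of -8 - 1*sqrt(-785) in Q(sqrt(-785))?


N(a + b*sqrt(d)) = a^2 - d*b^2
= (-8)^2 - (-785)*(-1)^2
= 64 + 785
= 849

849


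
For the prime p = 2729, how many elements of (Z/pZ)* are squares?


For prime p, the number of non-zero quadratic residues is (p-1)/2.
= (2729-1)/2
= 1364

1364


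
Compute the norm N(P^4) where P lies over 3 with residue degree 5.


N(P^a) = p^(a*f)
= 3^(4*5)
= 3^20
= 3486784401

3486784401


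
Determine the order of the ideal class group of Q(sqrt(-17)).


K = Q(sqrt(-17)). d mod 4 = 3, so D = disc(K) = 4d = -68
h(K) equals the number of primitive reduced positive-definite forms (a, b, c) = a*x^2 + b*x*y + c*y^2 with b^2 - 4ac = D,
where reduced means |b| <= a <= c, with b >= 0 whenever |b| = a or a = c, and primitive means gcd(a, b, c) = 1.
Reduced forces 3a^2 <= |D| = 68, so 1 <= a <= 4; b must have the parity of D, and c = (b^2 - D)/(4a) must be an integer >= a.
Enumerate a = 1..4, b in [-a, a]:
  a=1: (1, 0, 17)  [1]
  a=2: (2, 2, 9)  [1]
  a=3: (3, -2, 6), (3, 2, 6)  [2]
  a=4: none
Total reduced forms: 1 + 1 + 2 = 4
h = 4

4


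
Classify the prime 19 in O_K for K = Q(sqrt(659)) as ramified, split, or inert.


K = Q(sqrt(659)). Since d mod 4 = 3, disc(K) = 2636.
Check p | disc: 2636 mod 19 = 14.
p does not divide disc. Compute Legendre symbol (d/p):
13^((19-1)/2) mod 19 = -1
(d/p) = -1, so p is inert: (p) stays prime with e=1, f=2, g=1.
Therefore p is inert.

inert


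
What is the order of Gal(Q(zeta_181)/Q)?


|Gal(Q(zeta_181)/Q)| = phi(181)
= 180

180


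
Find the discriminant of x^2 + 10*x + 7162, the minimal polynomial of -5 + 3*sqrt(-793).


The element -5 + 3*sqrt(-793) has minimal polynomial:
x^2 + 10*x + 7162
Discriminant = (10)^2 - 4*(7162)
= 100 - 28648
= -28548

-28548


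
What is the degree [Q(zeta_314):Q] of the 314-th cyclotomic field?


The degree equals Euler's totient phi(314).
314 = 2 * 157
phi(314) = 156

156


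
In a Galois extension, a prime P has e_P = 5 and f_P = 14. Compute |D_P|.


|D_P| = e * f
= 5 * 14
= 70

70


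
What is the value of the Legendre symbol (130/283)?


p = 283 is prime, so compute (130/283) with the reciprocity algorithm (Jacobi-symbol steps: pull out 2s via (2/n), flip via reciprocity, reduce):
  pull out 2: (2/283) = -1  (since 283 mod 8 = 3)
  reciprocity: (65/283) -> +(283/65)
  reduce: (23/65)
  reciprocity: (23/65) -> +(65/23)
  reduce: (19/23)
  reciprocity: (19/23) -> -(23/19)
  reduce: (4/19)
  pull out 2: (2/19) = -1  (since 19 mod 8 = 3)
  pull out 2: (2/19) = -1  (since 19 mod 8 = 3)
  (1/19) = 1
Product of signs = 1
(130/283) = 1

1


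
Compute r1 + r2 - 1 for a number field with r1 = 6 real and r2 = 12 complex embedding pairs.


By Dirichlet's unit theorem:
rank = r1 + r2 - 1
= 6 + 12 - 1
= 17

17


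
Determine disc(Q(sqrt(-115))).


For K = Q(sqrt(d)) with d squarefree: disc(K) = d if d = 1 mod 4, and disc(K) = 4d if d = 2 or 3 mod 4.
Here d = -115, and d mod 4 = 1.
d = 1 mod 4 (O_K = Z[(1+sqrt(d))/2]), so disc(K) = d = -115

-115


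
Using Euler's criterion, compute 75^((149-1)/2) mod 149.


p = 149 is prime and the exponent is (p-1)/2 = 74, so by Euler's criterion 75^74 = (75/149) = +1 or -1 mod 149.
Compute by square-and-multiply:
  74 = 64 + 8 + 2 (binary 1001010)
  Repeated squaring mod 149: 75^1 = 75, 75^2 = 112, 75^4 = 28, 75^8 = 39, 75^16 = 31, 75^32 = 67, 75^64 = 19
  75^74 = 75^64 * 75^8 * 75^2 = 19 * 39 * 112 mod 149
    19 * 39 = 741 = 145 mod 149
    145 * 112 = 16240 = 148 mod 149
  75^74 = 148 mod 149
Result 148 = p - 1 = -1 mod 149: 75 is a quadratic non-residue mod 149. As a residue in [0, p-1] the value is 148.
75^74 mod 149 = 148

148


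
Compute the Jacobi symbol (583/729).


Compute (583/729) via quadratic reciprocity:
  reciprocity: (583/729) -> +(729/583)
  reduce: (146/583)
  pull out 2: (2/583) = +1  (since 583 mod 8 = 7)
  reciprocity: (73/583) -> +(583/73)
  reduce: (72/73)
  pull out 2: (2/73) = +1  (since 73 mod 8 = 1)
  pull out 2: (2/73) = +1  (since 73 mod 8 = 1)
  pull out 2: (2/73) = +1  (since 73 mod 8 = 1)
  reciprocity: (9/73) -> +(73/9)
  reduce: (1/9)
  (1/9) = 1
Product of signs = 1

1


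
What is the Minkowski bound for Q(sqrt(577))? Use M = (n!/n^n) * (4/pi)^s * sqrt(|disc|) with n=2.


d = 577, d mod 4 = 1, so disc(K) = d = 577; |disc(K)| = 577
Real quadratic field, so n = 2, s = r2 = 0, r1 = 2
M = (n!/n^n) * (4/pi)^s * sqrt(|disc(K)|) = (2!/2^2) * (4/pi)^0 * sqrt(577)
= 0.5 * 1.000000 * 24.020824
= 12.0104

12.0104


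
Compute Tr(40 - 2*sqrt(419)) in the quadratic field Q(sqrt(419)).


Tr(a + b*sqrt(d)) = (a + b*sqrt(d)) + (a - b*sqrt(d)) = 2a
= 2 * (40)
= 80

80


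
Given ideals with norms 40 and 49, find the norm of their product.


N(IJ) = N(I) * N(J)
= 40 * 49
= 1960

1960


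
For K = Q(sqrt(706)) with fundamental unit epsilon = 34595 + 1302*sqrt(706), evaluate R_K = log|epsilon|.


epsilon = 34595 + 1302*sqrt(706)
= 69190.0000
R = ln(69190.0000)
= 11.1446

11.1446


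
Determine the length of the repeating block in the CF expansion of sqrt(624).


Run the CF algorithm for sqrt(624).
a_0 = floor(sqrt(624)) = 24; set m_0=0, q_0=1.
Recurrence: m' = q*a - m,  q' = (d - m'^2)/q,  a' = floor((a_0 + m')/q').
  step 1: m=24, q=48, a=1
  step 2: m=24, q=1, a=48
a_2 = 2*a_0 = 48, so the period closes here.
sqrt(624) = [24; 1, 48]
Period length = 2

2


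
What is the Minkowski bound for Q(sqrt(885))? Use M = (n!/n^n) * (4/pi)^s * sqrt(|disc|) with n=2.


d = 885, d mod 4 = 1, so disc(K) = d = 885; |disc(K)| = 885
Real quadratic field, so n = 2, s = r2 = 0, r1 = 2
M = (n!/n^n) * (4/pi)^s * sqrt(|disc(K)|) = (2!/2^2) * (4/pi)^0 * sqrt(885)
= 0.5 * 1.000000 * 29.748950
= 14.8745

14.8745


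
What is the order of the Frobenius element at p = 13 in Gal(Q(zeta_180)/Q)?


The Frobenius at p in Gal(Q(zeta_n)/Q) = (Z/nZ)* is the class of p, so its order is ord_180(13), the smallest k >= 1 with 13^k = 1 mod 180.
n = 180 = 2^2 * 3^2 * 5, phi(180) = 48; the order divides phi(n).
Divisors of 48: 1, 2, 3, 4, 6, 8, 12, 16, 24, 48
Repeated squaring mod 180: 13^1 = 13, 13^2 = 169, 13^4 = 121, 13^8 = 61, 13^16 = 121, 13^32 = 61
Test divisors in increasing order:
  k=1: 13^1 = 13 mod 180
  k=2: 13^2 = 169 mod 180
  k=3: 13^3 = 169 * 13 = 37 mod 180
  k=4: 13^4 = 121 mod 180
  k=6: 13^6 = 121 * 169 = 109 mod 180
  k=8: 13^8 = 61 mod 180
  k=12: 13^12 = 61 * 121 = 1 mod 180  <- first divisor giving 1
Order = 12

12


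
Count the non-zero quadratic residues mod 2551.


For prime p, the number of non-zero quadratic residues is (p-1)/2.
= (2551-1)/2
= 1275

1275


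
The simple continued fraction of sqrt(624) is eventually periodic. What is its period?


Run the CF algorithm for sqrt(624).
a_0 = floor(sqrt(624)) = 24; set m_0=0, q_0=1.
Recurrence: m' = q*a - m,  q' = (d - m'^2)/q,  a' = floor((a_0 + m')/q').
  step 1: m=24, q=48, a=1
  step 2: m=24, q=1, a=48
a_2 = 2*a_0 = 48, so the period closes here.
sqrt(624) = [24; 1, 48]
Period length = 2

2


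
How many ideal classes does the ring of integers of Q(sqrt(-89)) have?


K = Q(sqrt(-89)). d mod 4 = 3, so D = disc(K) = 4d = -356
h(K) equals the number of primitive reduced positive-definite forms (a, b, c) = a*x^2 + b*x*y + c*y^2 with b^2 - 4ac = D,
where reduced means |b| <= a <= c, with b >= 0 whenever |b| = a or a = c, and primitive means gcd(a, b, c) = 1.
Reduced forces 3a^2 <= |D| = 356, so 1 <= a <= 10; b must have the parity of D, and c = (b^2 - D)/(4a) must be an integer >= a.
Enumerate a = 1..10, b in [-a, a]:
  a=1: (1, 0, 89)  [1]
  a=2: (2, 2, 45)  [1]
  a=3: (3, -2, 30), (3, 2, 30)  [2]
  a=4: none
  a=5: (5, -2, 18), (5, 2, 18)  [2]
  a=6: (6, -2, 15), (6, 2, 15)  [2]
  a=7: (7, -6, 14), (7, 6, 14)  [2]
  a=8: none
  a=9: (9, -2, 10), (9, 2, 10)  [2]
  a=10: none
Total reduced forms: 1 + 1 + 2 + 2 + 2 + 2 + 2 = 12
h = 12

12


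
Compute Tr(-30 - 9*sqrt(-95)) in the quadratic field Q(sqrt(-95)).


Tr(a + b*sqrt(d)) = (a + b*sqrt(d)) + (a - b*sqrt(d)) = 2a
= 2 * (-30)
= -60

-60


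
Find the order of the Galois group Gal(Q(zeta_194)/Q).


|Gal(Q(zeta_194)/Q)| = phi(194)
= 96

96


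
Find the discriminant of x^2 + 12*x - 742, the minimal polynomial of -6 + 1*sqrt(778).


The element -6 + 1*sqrt(778) has minimal polynomial:
x^2 + 12*x - 742
Discriminant = (12)^2 - 4*(-742)
= 144 + 2968
= 3112

3112


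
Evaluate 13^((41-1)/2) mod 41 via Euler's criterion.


p = 41 is prime and the exponent is (p-1)/2 = 20, so by Euler's criterion 13^20 = (13/41) = +1 or -1 mod 41.
Compute by square-and-multiply:
  20 = 16 + 4 (binary 10100)
  Repeated squaring mod 41: 13^1 = 13, 13^2 = 5, 13^4 = 25, 13^8 = 10, 13^16 = 18
  13^20 = 13^16 * 13^4 = 18 * 25 mod 41
    18 * 25 = 450 = 40 mod 41
  13^20 = 40 mod 41
Result 40 = p - 1 = -1 mod 41: 13 is a quadratic non-residue mod 41. As a residue in [0, p-1] the value is 40.
13^20 mod 41 = 40

40


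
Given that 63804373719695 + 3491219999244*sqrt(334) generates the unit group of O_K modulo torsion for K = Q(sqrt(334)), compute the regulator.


epsilon = 63804373719695 + 3491219999244*sqrt(334)
= 1.2761e+14
R = ln(1.2761e+14)
= 32.4800

32.4800


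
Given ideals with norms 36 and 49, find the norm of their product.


N(IJ) = N(I) * N(J)
= 36 * 49
= 1764

1764


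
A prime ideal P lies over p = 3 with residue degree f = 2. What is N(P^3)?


N(P^a) = p^(a*f)
= 3^(3*2)
= 3^6
= 729

729


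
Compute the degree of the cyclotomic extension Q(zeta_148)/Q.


The degree equals Euler's totient phi(148).
148 = 2^2 * 37
phi(148) = 72

72


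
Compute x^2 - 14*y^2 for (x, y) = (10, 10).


x^2 - d*y^2
= 10^2 - 14*10^2
= 100 - 1400
= -1300

-1300


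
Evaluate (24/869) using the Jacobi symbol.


Compute (24/869) via quadratic reciprocity:
  pull out 2: (2/869) = -1  (since 869 mod 8 = 5)
  pull out 2: (2/869) = -1  (since 869 mod 8 = 5)
  pull out 2: (2/869) = -1  (since 869 mod 8 = 5)
  reciprocity: (3/869) -> +(869/3)
  reduce: (2/3)
  pull out 2: (2/3) = -1  (since 3 mod 8 = 3)
  (1/3) = 1
Product of signs = 1

1


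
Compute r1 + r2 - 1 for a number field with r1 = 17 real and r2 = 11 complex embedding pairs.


By Dirichlet's unit theorem:
rank = r1 + r2 - 1
= 17 + 11 - 1
= 27

27


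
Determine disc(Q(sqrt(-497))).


For K = Q(sqrt(d)) with d squarefree: disc(K) = d if d = 1 mod 4, and disc(K) = 4d if d = 2 or 3 mod 4.
Here d = -497, and d mod 4 = 3.
d = 3 mod 4, not 1 (O_K = Z[sqrt(d)]), so disc(K) = 4d = 4 * (-497) = -1988

-1988


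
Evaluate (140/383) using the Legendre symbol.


p = 383 is prime, so compute (140/383) with the reciprocity algorithm (Jacobi-symbol steps: pull out 2s via (2/n), flip via reciprocity, reduce):
  pull out 2: (2/383) = +1  (since 383 mod 8 = 7)
  pull out 2: (2/383) = +1  (since 383 mod 8 = 7)
  reciprocity: (35/383) -> -(383/35)
  reduce: (33/35)
  reciprocity: (33/35) -> +(35/33)
  reduce: (2/33)
  pull out 2: (2/33) = +1  (since 33 mod 8 = 1)
  (1/33) = 1
Product of signs = -1
(140/383) = -1

-1


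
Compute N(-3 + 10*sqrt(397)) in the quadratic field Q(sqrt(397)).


N(a + b*sqrt(d)) = a^2 - d*b^2
= (-3)^2 - (397)*(10)^2
= 9 - 39700
= -39691

-39691


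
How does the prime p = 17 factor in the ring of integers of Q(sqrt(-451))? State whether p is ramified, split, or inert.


K = Q(sqrt(-451)). Since d mod 4 = 1, disc(K) = -451.
Check p | disc: -451 mod 17 = 8.
p does not divide disc. Compute Legendre symbol (d/p):
8^((17-1)/2) mod 17 = 1
(d/p) = 1, so p splits: (p) = P*P' with e=1, f=1, g=2.
Therefore p is split.

split


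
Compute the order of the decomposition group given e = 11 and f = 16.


|D_P| = e * f
= 11 * 16
= 176

176


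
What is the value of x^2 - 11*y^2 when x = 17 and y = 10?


x^2 - d*y^2
= 17^2 - 11*10^2
= 289 - 1100
= -811

-811


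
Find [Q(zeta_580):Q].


The degree equals Euler's totient phi(580).
580 = 2^2 * 5 * 29
phi(580) = 224

224


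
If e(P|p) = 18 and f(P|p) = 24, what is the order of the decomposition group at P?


|D_P| = e * f
= 18 * 24
= 432

432


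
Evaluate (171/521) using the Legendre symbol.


p = 521 is prime, so compute (171/521) with the reciprocity algorithm (Jacobi-symbol steps: pull out 2s via (2/n), flip via reciprocity, reduce):
  reciprocity: (171/521) -> +(521/171)
  reduce: (8/171)
  pull out 2: (2/171) = -1  (since 171 mod 8 = 3)
  pull out 2: (2/171) = -1  (since 171 mod 8 = 3)
  pull out 2: (2/171) = -1  (since 171 mod 8 = 3)
  (1/171) = 1
Product of signs = -1
(171/521) = -1

-1


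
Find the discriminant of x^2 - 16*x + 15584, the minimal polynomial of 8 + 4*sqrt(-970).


The element 8 + 4*sqrt(-970) has minimal polynomial:
x^2 - 16*x + 15584
Discriminant = (-16)^2 - 4*(15584)
= 256 - 62336
= -62080

-62080


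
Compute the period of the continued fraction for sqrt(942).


Run the CF algorithm for sqrt(942).
a_0 = floor(sqrt(942)) = 30; set m_0=0, q_0=1.
Recurrence: m' = q*a - m,  q' = (d - m'^2)/q,  a' = floor((a_0 + m')/q').
  step 1: m=30, q=42, a=1
  step 2: m=12, q=19, a=2
  step 3: m=26, q=14, a=4
  step 4: m=30, q=3, a=20
  step 5: m=30, q=14, a=4
  step 6: m=26, q=19, a=2
  step 7: m=12, q=42, a=1
  step 8: m=30, q=1, a=60
a_8 = 2*a_0 = 60, so the period closes here.
sqrt(942) = [30; 1, 2, 4, 20, 4, 2, 1, 60]
Period length = 8

8


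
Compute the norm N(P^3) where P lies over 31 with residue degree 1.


N(P^a) = p^(a*f)
= 31^(3*1)
= 31^3
= 29791

29791


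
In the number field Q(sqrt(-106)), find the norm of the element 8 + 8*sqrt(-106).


N(a + b*sqrt(d)) = a^2 - d*b^2
= (8)^2 - (-106)*(8)^2
= 64 + 6784
= 6848

6848


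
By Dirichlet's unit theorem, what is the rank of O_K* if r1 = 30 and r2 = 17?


By Dirichlet's unit theorem:
rank = r1 + r2 - 1
= 30 + 17 - 1
= 46

46


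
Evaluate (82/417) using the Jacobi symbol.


Compute (82/417) via quadratic reciprocity:
  pull out 2: (2/417) = +1  (since 417 mod 8 = 1)
  reciprocity: (41/417) -> +(417/41)
  reduce: (7/41)
  reciprocity: (7/41) -> +(41/7)
  reduce: (6/7)
  pull out 2: (2/7) = +1  (since 7 mod 8 = 7)
  reciprocity: (3/7) -> -(7/3)
  reduce: (1/3)
  (1/3) = 1
Product of signs = -1

-1


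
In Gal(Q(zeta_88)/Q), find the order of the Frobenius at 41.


The Frobenius at p in Gal(Q(zeta_n)/Q) = (Z/nZ)* is the class of p, so its order is ord_88(41), the smallest k >= 1 with 41^k = 1 mod 88.
n = 88 = 2^3 * 11, phi(88) = 40; the order divides phi(n).
Divisors of 40: 1, 2, 4, 5, 8, 10, 20, 40
Repeated squaring mod 88: 41^1 = 41, 41^2 = 9, 41^4 = 81, 41^8 = 49, 41^16 = 25, 41^32 = 9
Test divisors in increasing order:
  k=1: 41^1 = 41 mod 88
  k=2: 41^2 = 9 mod 88
  k=4: 41^4 = 81 mod 88
  k=5: 41^5 = 81 * 41 = 65 mod 88
  k=8: 41^8 = 49 mod 88
  k=10: 41^10 = 49 * 9 = 1 mod 88  <- first divisor giving 1
Order = 10

10


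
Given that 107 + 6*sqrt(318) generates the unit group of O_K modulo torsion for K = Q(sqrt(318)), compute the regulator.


epsilon = 107 + 6*sqrt(318)
= 213.9953
R = ln(213.9953)
= 5.3660

5.3660


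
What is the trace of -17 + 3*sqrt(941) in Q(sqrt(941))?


Tr(a + b*sqrt(d)) = (a + b*sqrt(d)) + (a - b*sqrt(d)) = 2a
= 2 * (-17)
= -34

-34


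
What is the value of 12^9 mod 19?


p = 19 is prime and the exponent is (p-1)/2 = 9, so by Euler's criterion 12^9 = (12/19) = +1 or -1 mod 19.
Compute by square-and-multiply:
  9 = 8 + 1 (binary 1001)
  Repeated squaring mod 19: 12^1 = 12, 12^2 = 11, 12^4 = 7, 12^8 = 11
  12^9 = 12^8 * 12^1 = 11 * 12 mod 19
    11 * 12 = 132 = 18 mod 19
  12^9 = 18 mod 19
Result 18 = p - 1 = -1 mod 19: 12 is a quadratic non-residue mod 19. As a residue in [0, p-1] the value is 18.
12^9 mod 19 = 18

18


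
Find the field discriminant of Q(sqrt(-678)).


For K = Q(sqrt(d)) with d squarefree: disc(K) = d if d = 1 mod 4, and disc(K) = 4d if d = 2 or 3 mod 4.
Here d = -678, and d mod 4 = 2.
d = 2 mod 4, not 1 (O_K = Z[sqrt(d)]), so disc(K) = 4d = 4 * (-678) = -2712

-2712


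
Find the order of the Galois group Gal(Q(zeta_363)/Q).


|Gal(Q(zeta_363)/Q)| = phi(363)
= 220

220


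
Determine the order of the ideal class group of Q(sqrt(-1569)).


K = Q(sqrt(-1569)). d mod 4 = 3, so D = disc(K) = 4d = -6276
h(K) equals the number of primitive reduced positive-definite forms (a, b, c) = a*x^2 + b*x*y + c*y^2 with b^2 - 4ac = D,
where reduced means |b| <= a <= c, with b >= 0 whenever |b| = a or a = c, and primitive means gcd(a, b, c) = 1.
Reduced forces 3a^2 <= |D| = 6276, so 1 <= a <= 45; b must have the parity of D, and c = (b^2 - D)/(4a) must be an integer >= a.
Enumerate a = 1..45, b in [-a, a]:
  a=1: (1, 0, 1569)  [1]
  a=2: (2, 2, 785)  [1]
  a=3: (3, 0, 523)  [1]
  a=4: none
  a=5: (5, -2, 314), (5, 2, 314)  [2]
  a=6: (6, 6, 263)  [1]
  a=7..9: none
  a=10: (10, -2, 157), (10, 2, 157)  [2]
  a=11: (11, -4, 143), (11, 4, 143)  [2]
  a=12: none
  a=13: (13, -4, 121), (13, 4, 121)  [2]
  a=14: none
  a=15: (15, -12, 107), (15, 12, 107)  [2]
  a=16..21: none
  a=22: (22, -18, 75), (22, 18, 75)  [2]
  a=23: (23, -16, 71), (23, 16, 71)  [2]
  a=24: none
  a=25: (25, -18, 66), (25, 18, 66)  [2]
  a=26: (26, -22, 65), (26, 22, 65)  [2]
  a=27..29: none
  a=30: (30, -18, 55), (30, 18, 55)  [2]
  a=31..32: none
  a=33: (33, -18, 50), (33, 18, 50)  [2]
  a=34..38: none
  a=39: (39, -30, 46), (39, 30, 46)  [2]
  a=40..45: none
Total reduced forms: 1 + 1 + 1 + 2 + 1 + 2 + 2 + 2 + 2 + 2 + 2 + 2 + 2 + 2 + 2 + 2 = 28
h = 28

28


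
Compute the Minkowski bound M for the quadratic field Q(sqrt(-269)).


d = -269, d mod 4 = 3, so disc(K) = 4d = -1076; |disc(K)| = 1076
Imaginary quadratic field, so n = 2, s = r2 = 1, r1 = 0
M = (n!/n^n) * (4/pi)^s * sqrt(|disc(K)|) = (2!/2^2) * (4/pi)^1 * sqrt(1076)
= 0.5 * 1.273240 * 32.802439
= 20.8827

20.8827


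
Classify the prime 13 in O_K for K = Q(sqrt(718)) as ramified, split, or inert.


K = Q(sqrt(718)). Since d mod 4 = 2, disc(K) = 2872.
Check p | disc: 2872 mod 13 = 12.
p does not divide disc. Compute Legendre symbol (d/p):
3^((13-1)/2) mod 13 = 1
(d/p) = 1, so p splits: (p) = P*P' with e=1, f=1, g=2.
Therefore p is split.

split


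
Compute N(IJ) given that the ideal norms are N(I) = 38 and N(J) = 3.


N(IJ) = N(I) * N(J)
= 38 * 3
= 114

114


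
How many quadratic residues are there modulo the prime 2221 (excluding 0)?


For prime p, the number of non-zero quadratic residues is (p-1)/2.
= (2221-1)/2
= 1110

1110


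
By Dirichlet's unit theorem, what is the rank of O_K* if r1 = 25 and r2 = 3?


By Dirichlet's unit theorem:
rank = r1 + r2 - 1
= 25 + 3 - 1
= 27

27


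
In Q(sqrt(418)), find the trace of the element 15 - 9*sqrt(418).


Tr(a + b*sqrt(d)) = (a + b*sqrt(d)) + (a - b*sqrt(d)) = 2a
= 2 * (15)
= 30

30


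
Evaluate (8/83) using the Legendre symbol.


p = 83 is prime, so compute (8/83) with the reciprocity algorithm (Jacobi-symbol steps: pull out 2s via (2/n), flip via reciprocity, reduce):
  pull out 2: (2/83) = -1  (since 83 mod 8 = 3)
  pull out 2: (2/83) = -1  (since 83 mod 8 = 3)
  pull out 2: (2/83) = -1  (since 83 mod 8 = 3)
  (1/83) = 1
Product of signs = -1
(8/83) = -1

-1


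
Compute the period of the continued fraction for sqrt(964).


Run the CF algorithm for sqrt(964).
a_0 = floor(sqrt(964)) = 31; set m_0=0, q_0=1.
Recurrence: m' = q*a - m,  q' = (d - m'^2)/q,  a' = floor((a_0 + m')/q').
  step 1: m=31, q=3, a=20
  step 2: m=29, q=41, a=1
  step 3: m=12, q=20, a=2
  step 4: m=28, q=9, a=6
  step 5: m=26, q=32, a=1
  step 6: m=6, q=29, a=1
  step 7: m=23, q=15, a=3
  step 8: m=22, q=32, a=1
  step 9: m=10, q=27, a=1
  step 10: m=17, q=25, a=1
  step 11: m=8, q=36, a=1
  step 12: m=28, q=5, a=11
  step 13: m=27, q=47, a=1
  step 14: m=20, q=12, a=4
  step 15: m=28, q=15, a=3
  step 16: m=17, q=45, a=1
  step 17: m=28, q=4, a=14
  step 18: m=28, q=45, a=1
  step 19: m=17, q=15, a=3
  step 20: m=28, q=12, a=4
  step 21: m=20, q=47, a=1
  step 22: m=27, q=5, a=11
  step 23: m=28, q=36, a=1
  step 24: m=8, q=25, a=1
  step 25: m=17, q=27, a=1
  step 26: m=10, q=32, a=1
  step 27: m=22, q=15, a=3
  step 28: m=23, q=29, a=1
  step 29: m=6, q=32, a=1
  step 30: m=26, q=9, a=6
  step 31: m=28, q=20, a=2
  step 32: m=12, q=41, a=1
  step 33: m=29, q=3, a=20
  step 34: m=31, q=1, a=62
a_34 = 2*a_0 = 62, so the period closes here.
sqrt(964) = [31; 20, 1, 2, 6, 1, 1, 3, 1, 1, 1, 1, 11, 1, 4, 3, 1, 14, 1, 3, 4, 1, 11, 1, 1, 1, 1, 3, 1, 1, 6, 2, 1, 20, 62]
Period length = 34

34


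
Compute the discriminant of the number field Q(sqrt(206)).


For K = Q(sqrt(d)) with d squarefree: disc(K) = d if d = 1 mod 4, and disc(K) = 4d if d = 2 or 3 mod 4.
Here d = 206, and d mod 4 = 2.
d = 2 mod 4, not 1 (O_K = Z[sqrt(d)]), so disc(K) = 4d = 4 * (206) = 824

824


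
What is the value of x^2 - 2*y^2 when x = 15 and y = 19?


x^2 - d*y^2
= 15^2 - 2*19^2
= 225 - 722
= -497

-497


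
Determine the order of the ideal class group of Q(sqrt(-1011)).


K = Q(sqrt(-1011)). d mod 4 = 1, so D = disc(K) = d = -1011
h(K) equals the number of primitive reduced positive-definite forms (a, b, c) = a*x^2 + b*x*y + c*y^2 with b^2 - 4ac = D,
where reduced means |b| <= a <= c, with b >= 0 whenever |b| = a or a = c, and primitive means gcd(a, b, c) = 1.
Reduced forces 3a^2 <= |D| = 1011, so 1 <= a <= 18; b must have the parity of D, and c = (b^2 - D)/(4a) must be an integer >= a.
Enumerate a = 1..18, b in [-a, a]:
  a=1: (1, 1, 253)  [1]
  a=2: none
  a=3: (3, 3, 85)  [1]
  a=4: none
  a=5: (5, -3, 51), (5, 3, 51)  [2]
  a=6: none
  a=7: (7, -5, 37), (7, 5, 37)  [2]
  a=8..10: none
  a=11: (11, -1, 23), (11, 1, 23)  [2]
  a=12: none
  a=13: (13, -9, 21), (13, 9, 21)  [2]
  a=14: none
  a=15: (15, -3, 17), (15, 3, 17)  [2]
  a=16..18: none
Total reduced forms: 1 + 1 + 2 + 2 + 2 + 2 + 2 = 12
h = 12

12


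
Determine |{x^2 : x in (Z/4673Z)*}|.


For prime p, the number of non-zero quadratic residues is (p-1)/2.
= (4673-1)/2
= 2336

2336


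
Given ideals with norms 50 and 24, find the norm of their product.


N(IJ) = N(I) * N(J)
= 50 * 24
= 1200

1200


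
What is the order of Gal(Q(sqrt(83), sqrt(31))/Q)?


The 2 square roots of distinct primes are multiplicatively independent over Q,
so [K:Q] = 2^2 and Gal(K/Q) is isomorphic to (Z/2Z)^2.
|Gal| = 2^2 = 4

4


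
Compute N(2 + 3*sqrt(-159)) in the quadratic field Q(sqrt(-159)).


N(a + b*sqrt(d)) = a^2 - d*b^2
= (2)^2 - (-159)*(3)^2
= 4 + 1431
= 1435

1435


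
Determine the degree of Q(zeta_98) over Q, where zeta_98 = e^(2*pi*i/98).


The degree equals Euler's totient phi(98).
98 = 2 * 7^2
phi(98) = 42

42


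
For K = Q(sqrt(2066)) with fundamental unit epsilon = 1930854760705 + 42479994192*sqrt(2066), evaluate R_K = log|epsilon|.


epsilon = 1930854760705 + 42479994192*sqrt(2066)
= 3.8617e+12
R = ln(3.8617e+12)
= 28.9821

28.9821


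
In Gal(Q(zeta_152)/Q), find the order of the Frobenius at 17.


The Frobenius at p in Gal(Q(zeta_n)/Q) = (Z/nZ)* is the class of p, so its order is ord_152(17), the smallest k >= 1 with 17^k = 1 mod 152.
n = 152 = 2^3 * 19, phi(152) = 72; the order divides phi(n).
Divisors of 72: 1, 2, 3, 4, 6, 8, 9, 12, 18, 24, 36, 72
Repeated squaring mod 152: 17^1 = 17, 17^2 = 137, 17^4 = 73, 17^8 = 9, 17^16 = 81, 17^32 = 25, 17^64 = 17
Test divisors in increasing order:
  k=1: 17^1 = 17 mod 152
  k=2: 17^2 = 137 mod 152
  k=3: 17^3 = 137 * 17 = 49 mod 152
  k=4: 17^4 = 73 mod 152
  k=6: 17^6 = 73 * 137 = 121 mod 152
  k=8: 17^8 = 9 mod 152
  k=9: 17^9 = 9 * 17 = 1 mod 152  <- first divisor giving 1
Order = 9

9


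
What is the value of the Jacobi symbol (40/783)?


Compute (40/783) via quadratic reciprocity:
  pull out 2: (2/783) = +1  (since 783 mod 8 = 7)
  pull out 2: (2/783) = +1  (since 783 mod 8 = 7)
  pull out 2: (2/783) = +1  (since 783 mod 8 = 7)
  reciprocity: (5/783) -> +(783/5)
  reduce: (3/5)
  reciprocity: (3/5) -> +(5/3)
  reduce: (2/3)
  pull out 2: (2/3) = -1  (since 3 mod 8 = 3)
  (1/3) = 1
Product of signs = -1

-1


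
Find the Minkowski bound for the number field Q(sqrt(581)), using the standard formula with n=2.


d = 581, d mod 4 = 1, so disc(K) = d = 581; |disc(K)| = 581
Real quadratic field, so n = 2, s = r2 = 0, r1 = 2
M = (n!/n^n) * (4/pi)^s * sqrt(|disc(K)|) = (2!/2^2) * (4/pi)^0 * sqrt(581)
= 0.5 * 1.000000 * 24.103942
= 12.0520

12.0520


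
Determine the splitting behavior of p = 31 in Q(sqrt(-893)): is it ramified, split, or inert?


K = Q(sqrt(-893)). Since d mod 4 = 3, disc(K) = -3572.
Check p | disc: -3572 mod 31 = 24.
p does not divide disc. Compute Legendre symbol (d/p):
6^((31-1)/2) mod 31 = -1
(d/p) = -1, so p is inert: (p) stays prime with e=1, f=2, g=1.
Therefore p is inert.

inert


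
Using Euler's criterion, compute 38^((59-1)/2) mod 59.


p = 59 is prime and the exponent is (p-1)/2 = 29, so by Euler's criterion 38^29 = (38/59) = +1 or -1 mod 59.
Compute by square-and-multiply:
  29 = 16 + 8 + 4 + 1 (binary 11101)
  Repeated squaring mod 59: 38^1 = 38, 38^2 = 28, 38^4 = 17, 38^8 = 53, 38^16 = 36
  38^29 = 38^16 * 38^8 * 38^4 * 38^1 = 36 * 53 * 17 * 38 mod 59
    36 * 53 = 1908 = 20 mod 59
    20 * 17 = 340 = 45 mod 59
    45 * 38 = 1710 = 58 mod 59
  38^29 = 58 mod 59
Result 58 = p - 1 = -1 mod 59: 38 is a quadratic non-residue mod 59. As a residue in [0, p-1] the value is 58.
38^29 mod 59 = 58

58
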